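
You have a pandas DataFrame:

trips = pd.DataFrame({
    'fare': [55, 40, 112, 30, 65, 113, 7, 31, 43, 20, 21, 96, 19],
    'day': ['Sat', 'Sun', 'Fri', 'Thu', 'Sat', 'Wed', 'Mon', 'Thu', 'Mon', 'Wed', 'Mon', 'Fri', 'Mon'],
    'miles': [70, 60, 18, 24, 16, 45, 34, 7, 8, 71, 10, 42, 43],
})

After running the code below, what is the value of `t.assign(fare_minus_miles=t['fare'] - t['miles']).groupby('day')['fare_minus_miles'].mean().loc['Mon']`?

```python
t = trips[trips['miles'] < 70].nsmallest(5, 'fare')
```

filter rows where miles < 70:
    fare  day  miles
1     40  Sun     60
2    112  Fri     18
3     30  Thu     24
4     65  Sat     16
5    113  Wed     45
6      7  Mon     34
7     31  Thu      7
8     43  Mon      8
10    21  Mon     10
11    96  Fri     42
12    19  Mon     43
take 5 rows with smallest fare:
    fare  day  miles
6      7  Mon     34
12    19  Mon     43
10    21  Mon     10
3     30  Thu     24
7     31  Thu      7
add column fare_minus_miles = t['fare'] - t['miles']:
    fare  day  miles  fare_minus_miles
6      7  Mon     34               -27
12    19  Mon     43               -24
10    21  Mon     10                11
3     30  Thu     24                 6
7     31  Thu      7                24
group by day, mean of fare_minus_miles:
day
Mon   -13.333333
Thu    15.000000
Name: fare_minus_miles, dtype: float64

-13.3333333333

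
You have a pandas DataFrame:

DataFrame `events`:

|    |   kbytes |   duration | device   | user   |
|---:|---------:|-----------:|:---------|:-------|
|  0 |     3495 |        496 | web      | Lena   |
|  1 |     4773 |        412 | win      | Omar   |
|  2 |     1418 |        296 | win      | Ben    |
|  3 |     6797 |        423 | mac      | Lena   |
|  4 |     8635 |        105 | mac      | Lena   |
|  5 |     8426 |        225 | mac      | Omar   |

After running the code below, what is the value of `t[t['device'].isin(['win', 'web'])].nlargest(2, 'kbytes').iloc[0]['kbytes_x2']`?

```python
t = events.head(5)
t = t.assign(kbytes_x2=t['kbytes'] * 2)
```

9546

take first 5 rows:
   kbytes  duration device  user
0    3495       496    web  Lena
1    4773       412    win  Omar
2    1418       296    win   Ben
3    6797       423    mac  Lena
4    8635       105    mac  Lena
add column kbytes_x2 = t['kbytes'] * 2:
   kbytes  duration device  user  kbytes_x2
0    3495       496    web  Lena       6990
1    4773       412    win  Omar       9546
2    1418       296    win   Ben       2836
3    6797       423    mac  Lena      13594
4    8635       105    mac  Lena      17270
filter rows where device in ['win', 'web']:
   kbytes  duration device  user  kbytes_x2
0    3495       496    web  Lena       6990
1    4773       412    win  Omar       9546
2    1418       296    win   Ben       2836
take 2 rows with largest kbytes:
   kbytes  duration device  user  kbytes_x2
1    4773       412    win  Omar       9546
0    3495       496    web  Lena       6990
So iloc[0]['kbytes_x2'] = 9546.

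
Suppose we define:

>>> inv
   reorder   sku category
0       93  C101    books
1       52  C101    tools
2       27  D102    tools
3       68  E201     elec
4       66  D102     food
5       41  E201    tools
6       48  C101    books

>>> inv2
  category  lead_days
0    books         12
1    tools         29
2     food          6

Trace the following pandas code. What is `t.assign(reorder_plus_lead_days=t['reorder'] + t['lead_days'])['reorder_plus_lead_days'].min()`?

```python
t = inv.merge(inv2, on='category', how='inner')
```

56

merge on 'category' (how='inner') → 6 rows:
   reorder   sku category  lead_days
0       93  C101    books         12
1       52  C101    tools         29
2       27  D102    tools         29
3       66  D102     food          6
4       41  E201    tools         29
5       48  C101    books         12
add column reorder_plus_lead_days = t['reorder'] + t['lead_days']:
   reorder   sku category  lead_days  reorder_plus_lead_days
0       93  C101    books         12                     105
1       52  C101    tools         29                      81
2       27  D102    tools         29                      56
3       66  D102     food          6                      72
4       41  E201    tools         29                      70
5       48  C101    books         12                      60
Reading off the min of column 'reorder_plus_lead_days', we get 56.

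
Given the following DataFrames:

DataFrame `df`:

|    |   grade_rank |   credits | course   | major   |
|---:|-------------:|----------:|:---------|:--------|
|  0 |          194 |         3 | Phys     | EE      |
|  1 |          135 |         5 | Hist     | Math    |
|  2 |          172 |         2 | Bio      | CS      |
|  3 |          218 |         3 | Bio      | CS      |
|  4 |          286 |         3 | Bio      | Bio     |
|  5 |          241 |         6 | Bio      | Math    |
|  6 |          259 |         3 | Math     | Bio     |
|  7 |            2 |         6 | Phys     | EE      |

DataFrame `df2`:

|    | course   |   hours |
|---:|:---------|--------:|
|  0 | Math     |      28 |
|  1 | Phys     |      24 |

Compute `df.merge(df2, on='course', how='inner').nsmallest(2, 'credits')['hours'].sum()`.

52

merge on 'course' (how='inner') → 3 rows:
   grade_rank  credits course major  hours
0         194        3   Phys    EE     24
1         259        3   Math   Bio     28
2           2        6   Phys    EE     24
take 2 rows with smallest credits:
   grade_rank  credits course major  hours
0         194        3   Phys    EE     24
1         259        3   Math   Bio     28
Reading off the sum of column 'hours', we get 52.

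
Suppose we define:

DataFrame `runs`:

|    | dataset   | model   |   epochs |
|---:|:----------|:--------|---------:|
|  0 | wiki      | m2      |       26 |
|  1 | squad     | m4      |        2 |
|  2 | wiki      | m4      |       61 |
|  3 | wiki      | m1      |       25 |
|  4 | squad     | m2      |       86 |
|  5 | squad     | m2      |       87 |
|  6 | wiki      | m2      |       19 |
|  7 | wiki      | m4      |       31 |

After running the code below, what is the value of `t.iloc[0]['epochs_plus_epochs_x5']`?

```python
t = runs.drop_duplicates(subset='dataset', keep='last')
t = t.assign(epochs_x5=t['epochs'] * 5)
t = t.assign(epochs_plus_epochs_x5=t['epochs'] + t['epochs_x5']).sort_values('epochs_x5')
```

186

drop duplicate dataset (keep=last):
  dataset model  epochs
5   squad    m2      87
7    wiki    m4      31
add column epochs_x5 = t['epochs'] * 5:
  dataset model  epochs  epochs_x5
5   squad    m2      87        435
7    wiki    m4      31        155
add column epochs_plus_epochs_x5 = t['epochs'] + t['epochs_x5']:
  dataset model  epochs  epochs_x5  epochs_plus_epochs_x5
5   squad    m2      87        435                    522
7    wiki    m4      31        155                    186
sort by epochs_x5:
  dataset model  epochs  epochs_x5  epochs_plus_epochs_x5
7    wiki    m4      31        155                    186
5   squad    m2      87        435                    522
value at position 0, column 'epochs_plus_epochs_x5' → 186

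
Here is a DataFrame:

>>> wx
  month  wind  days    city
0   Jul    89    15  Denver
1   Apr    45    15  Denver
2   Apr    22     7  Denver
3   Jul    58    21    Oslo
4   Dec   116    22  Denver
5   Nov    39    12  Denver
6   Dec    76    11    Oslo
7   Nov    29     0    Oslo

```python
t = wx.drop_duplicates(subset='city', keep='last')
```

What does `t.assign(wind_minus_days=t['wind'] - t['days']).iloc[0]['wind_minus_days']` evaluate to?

drop duplicate city (keep=last):
  month  wind  days    city
5   Nov    39    12  Denver
7   Nov    29     0    Oslo
add column wind_minus_days = t['wind'] - t['days']:
  month  wind  days    city  wind_minus_days
5   Nov    39    12  Denver               27
7   Nov    29     0    Oslo               29
The value at position 0, column 'wind_minus_days' is 27.

27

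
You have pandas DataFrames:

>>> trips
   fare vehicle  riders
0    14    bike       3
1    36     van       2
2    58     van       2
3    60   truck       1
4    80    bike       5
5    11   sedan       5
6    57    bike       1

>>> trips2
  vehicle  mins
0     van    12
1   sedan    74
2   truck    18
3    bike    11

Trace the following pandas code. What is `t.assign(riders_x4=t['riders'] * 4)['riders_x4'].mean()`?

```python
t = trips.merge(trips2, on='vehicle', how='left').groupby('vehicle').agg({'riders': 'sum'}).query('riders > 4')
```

28.0

merge on 'vehicle' (how='left') → 7 rows:
   fare vehicle  riders  mins
0    14    bike       3    11
1    36     van       2    12
2    58     van       2    12
3    60   truck       1    18
4    80    bike       5    11
5    11   sedan       5    74
6    57    bike       1    11
group by vehicle, sum of riders:
         riders
vehicle        
bike          9
sedan         5
truck         1
van           4
filter rows where riders > 4:
         riders
vehicle        
bike          9
sedan         5
add column riders_x4 = t['riders'] * 4:
         riders  riders_x4
vehicle                   
bike          9         36
sedan         5         20
Reading off the mean of column 'riders_x4', we get 28.0.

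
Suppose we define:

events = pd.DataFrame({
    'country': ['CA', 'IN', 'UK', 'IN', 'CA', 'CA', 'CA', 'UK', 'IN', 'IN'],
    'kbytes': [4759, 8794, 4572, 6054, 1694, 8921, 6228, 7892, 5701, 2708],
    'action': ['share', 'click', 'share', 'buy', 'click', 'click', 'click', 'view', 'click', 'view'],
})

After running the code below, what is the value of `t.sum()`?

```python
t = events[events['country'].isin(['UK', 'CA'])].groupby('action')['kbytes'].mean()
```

filter rows where country in ['UK', 'CA']:
  country  kbytes action
0      CA    4759  share
2      UK    4572  share
4      CA    1694  click
5      CA    8921  click
6      CA    6228  click
7      UK    7892   view
group by action, mean of kbytes:
action
click    5614.333333
share    4665.500000
view     7892.000000
Name: kbytes, dtype: float64

18171.8333333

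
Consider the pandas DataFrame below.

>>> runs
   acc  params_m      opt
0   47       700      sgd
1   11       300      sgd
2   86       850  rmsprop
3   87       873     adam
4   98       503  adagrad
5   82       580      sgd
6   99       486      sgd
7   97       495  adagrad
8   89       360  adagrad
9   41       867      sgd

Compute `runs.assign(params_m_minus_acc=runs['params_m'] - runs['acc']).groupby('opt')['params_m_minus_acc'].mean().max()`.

add column params_m_minus_acc = runs['params_m'] - runs['acc']:
   acc  params_m      opt  params_m_minus_acc
0   47       700      sgd                 653
1   11       300      sgd                 289
2   86       850  rmsprop                 764
3   87       873     adam                 786
4   98       503  adagrad                 405
5   82       580      sgd                 498
6   99       486      sgd                 387
7   97       495  adagrad                 398
8   89       360  adagrad                 271
9   41       867      sgd                 826
group by opt, mean of params_m_minus_acc:
opt
adagrad    358.0
adam       786.0
rmsprop    764.0
sgd        530.6
Name: params_m_minus_acc, dtype: float64

786.0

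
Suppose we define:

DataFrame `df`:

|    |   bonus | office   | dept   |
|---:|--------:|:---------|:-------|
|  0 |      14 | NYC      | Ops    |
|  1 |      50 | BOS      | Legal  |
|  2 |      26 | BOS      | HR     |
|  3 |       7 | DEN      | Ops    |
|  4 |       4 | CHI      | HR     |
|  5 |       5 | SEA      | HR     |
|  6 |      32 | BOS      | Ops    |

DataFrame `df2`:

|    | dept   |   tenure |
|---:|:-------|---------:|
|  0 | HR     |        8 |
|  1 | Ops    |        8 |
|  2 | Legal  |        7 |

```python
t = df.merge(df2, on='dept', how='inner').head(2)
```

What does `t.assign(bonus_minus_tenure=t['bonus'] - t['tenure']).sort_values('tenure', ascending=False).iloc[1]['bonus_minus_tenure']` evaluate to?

merge on 'dept' (how='inner') → 7 rows:
   bonus office   dept  tenure
0     14    NYC    Ops       8
1     50    BOS  Legal       7
2     26    BOS     HR       8
3      7    DEN    Ops       8
4      4    CHI     HR       8
5      5    SEA     HR       8
6     32    BOS    Ops       8
take first 2 rows:
   bonus office   dept  tenure
0     14    NYC    Ops       8
1     50    BOS  Legal       7
add column bonus_minus_tenure = t['bonus'] - t['tenure']:
   bonus office   dept  tenure  bonus_minus_tenure
0     14    NYC    Ops       8                   6
1     50    BOS  Legal       7                  43
sort by tenure descending:
   bonus office   dept  tenure  bonus_minus_tenure
0     14    NYC    Ops       8                   6
1     50    BOS  Legal       7                  43

43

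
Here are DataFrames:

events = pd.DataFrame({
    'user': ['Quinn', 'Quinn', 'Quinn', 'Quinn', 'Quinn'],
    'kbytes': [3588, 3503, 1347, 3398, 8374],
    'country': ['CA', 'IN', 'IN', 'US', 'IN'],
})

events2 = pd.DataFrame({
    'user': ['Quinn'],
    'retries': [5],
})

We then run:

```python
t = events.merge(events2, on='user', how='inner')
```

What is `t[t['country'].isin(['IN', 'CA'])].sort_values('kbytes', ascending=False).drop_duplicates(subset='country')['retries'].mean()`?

5.0

merge on 'user' (how='inner') → 5 rows:
    user  kbytes country  retries
0  Quinn    3588      CA        5
1  Quinn    3503      IN        5
2  Quinn    1347      IN        5
3  Quinn    3398      US        5
4  Quinn    8374      IN        5
filter rows where country in ['IN', 'CA']:
    user  kbytes country  retries
0  Quinn    3588      CA        5
1  Quinn    3503      IN        5
2  Quinn    1347      IN        5
4  Quinn    8374      IN        5
sort by kbytes descending:
    user  kbytes country  retries
4  Quinn    8374      IN        5
0  Quinn    3588      CA        5
1  Quinn    3503      IN        5
2  Quinn    1347      IN        5
drop duplicate country (keep=first):
    user  kbytes country  retries
4  Quinn    8374      IN        5
0  Quinn    3588      CA        5
Finally, mean of column 'retries' = 5.0.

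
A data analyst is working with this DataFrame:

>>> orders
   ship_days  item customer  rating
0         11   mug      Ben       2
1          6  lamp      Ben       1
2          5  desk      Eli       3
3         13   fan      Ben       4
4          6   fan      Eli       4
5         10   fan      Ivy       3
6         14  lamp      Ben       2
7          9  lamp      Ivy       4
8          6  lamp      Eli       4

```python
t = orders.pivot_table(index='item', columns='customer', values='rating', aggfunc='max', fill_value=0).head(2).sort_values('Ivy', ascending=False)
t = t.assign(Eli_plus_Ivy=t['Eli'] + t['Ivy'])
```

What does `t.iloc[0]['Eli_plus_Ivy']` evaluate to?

pivot: rows=item, cols=customer, max(rating):
customer  Ben  Eli  Ivy
item                   
desk        0    3    0
fan         4    4    3
lamp        2    4    4
mug         2    0    0
take first 2 rows:
customer  Ben  Eli  Ivy
item                   
desk        0    3    0
fan         4    4    3
sort by Ivy descending:
customer  Ben  Eli  Ivy
item                   
fan         4    4    3
desk        0    3    0
add column Eli_plus_Ivy = t['Eli'] + t['Ivy']:
customer  Ben  Eli  Ivy  Eli_plus_Ivy
item                                 
fan         4    4    3             7
desk        0    3    0             3

7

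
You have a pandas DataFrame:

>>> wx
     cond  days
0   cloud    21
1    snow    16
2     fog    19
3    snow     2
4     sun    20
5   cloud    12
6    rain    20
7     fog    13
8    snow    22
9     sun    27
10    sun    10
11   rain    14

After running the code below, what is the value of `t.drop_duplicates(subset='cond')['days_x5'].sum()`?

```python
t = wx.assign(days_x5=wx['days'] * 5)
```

add column days_x5 = wx['days'] * 5:
     cond  days  days_x5
0   cloud    21      105
1    snow    16       80
2     fog    19       95
3    snow     2       10
4     sun    20      100
5   cloud    12       60
6    rain    20      100
7     fog    13       65
8    snow    22      110
9     sun    27      135
10    sun    10       50
11   rain    14       70
drop duplicate cond (keep=first):
    cond  days  days_x5
0  cloud    21      105
1   snow    16       80
2    fog    19       95
4    sun    20      100
6   rain    20      100
Hence 480.

480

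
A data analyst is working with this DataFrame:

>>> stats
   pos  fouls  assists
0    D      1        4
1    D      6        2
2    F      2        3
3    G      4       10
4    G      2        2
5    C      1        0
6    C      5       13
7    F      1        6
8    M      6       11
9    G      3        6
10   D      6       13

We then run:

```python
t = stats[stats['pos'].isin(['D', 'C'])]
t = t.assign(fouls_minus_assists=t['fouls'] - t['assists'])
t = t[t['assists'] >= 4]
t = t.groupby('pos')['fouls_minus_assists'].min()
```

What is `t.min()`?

filter rows where pos in ['D', 'C']:
   pos  fouls  assists
0    D      1        4
1    D      6        2
5    C      1        0
6    C      5       13
10   D      6       13
add column fouls_minus_assists = t['fouls'] - t['assists']:
   pos  fouls  assists  fouls_minus_assists
0    D      1        4                   -3
1    D      6        2                    4
5    C      1        0                    1
6    C      5       13                   -8
10   D      6       13                   -7
filter rows where assists >= 4:
   pos  fouls  assists  fouls_minus_assists
0    D      1        4                   -3
6    C      5       13                   -8
10   D      6       13                   -7
group by pos, min of fouls_minus_assists:
pos
C   -8
D   -7
Name: fouls_minus_assists, dtype: int64
min of the resulting series → -8

-8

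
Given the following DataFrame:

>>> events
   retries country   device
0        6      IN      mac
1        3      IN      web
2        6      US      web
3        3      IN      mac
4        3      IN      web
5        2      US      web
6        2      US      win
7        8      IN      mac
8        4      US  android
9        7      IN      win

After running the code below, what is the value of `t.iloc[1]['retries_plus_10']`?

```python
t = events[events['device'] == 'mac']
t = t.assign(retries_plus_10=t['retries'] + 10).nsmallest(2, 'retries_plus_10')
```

filter rows where device == 'mac':
   retries country device
0        6      IN    mac
3        3      IN    mac
7        8      IN    mac
add column retries_plus_10 = t['retries'] + 10:
   retries country device  retries_plus_10
0        6      IN    mac               16
3        3      IN    mac               13
7        8      IN    mac               18
take 2 rows with smallest retries_plus_10:
   retries country device  retries_plus_10
3        3      IN    mac               13
0        6      IN    mac               16
value at position 1, column 'retries_plus_10' → 16

16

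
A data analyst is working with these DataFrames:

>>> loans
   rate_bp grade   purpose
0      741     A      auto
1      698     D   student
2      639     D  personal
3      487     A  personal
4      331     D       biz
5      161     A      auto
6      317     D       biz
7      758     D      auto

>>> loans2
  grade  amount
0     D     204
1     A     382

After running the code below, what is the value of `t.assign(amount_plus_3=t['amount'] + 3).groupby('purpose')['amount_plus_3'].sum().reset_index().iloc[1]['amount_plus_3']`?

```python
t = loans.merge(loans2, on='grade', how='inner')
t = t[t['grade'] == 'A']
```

merge on 'grade' (how='inner') → 8 rows:
   rate_bp grade   purpose  amount
0      741     A      auto     382
1      698     D   student     204
2      639     D  personal     204
3      487     A  personal     382
4      331     D       biz     204
5      161     A      auto     382
6      317     D       biz     204
7      758     D      auto     204
filter rows where grade == 'A':
   rate_bp grade   purpose  amount
0      741     A      auto     382
3      487     A  personal     382
5      161     A      auto     382
add column amount_plus_3 = t['amount'] + 3:
   rate_bp grade   purpose  amount  amount_plus_3
0      741     A      auto     382            385
3      487     A  personal     382            385
5      161     A      auto     382            385
group by purpose, sum of amount_plus_3:
purpose
auto        770
personal    385
Name: amount_plus_3, dtype: int64
reset_index():
    purpose  amount_plus_3
0      auto            770
1  personal            385
Hence 385.

385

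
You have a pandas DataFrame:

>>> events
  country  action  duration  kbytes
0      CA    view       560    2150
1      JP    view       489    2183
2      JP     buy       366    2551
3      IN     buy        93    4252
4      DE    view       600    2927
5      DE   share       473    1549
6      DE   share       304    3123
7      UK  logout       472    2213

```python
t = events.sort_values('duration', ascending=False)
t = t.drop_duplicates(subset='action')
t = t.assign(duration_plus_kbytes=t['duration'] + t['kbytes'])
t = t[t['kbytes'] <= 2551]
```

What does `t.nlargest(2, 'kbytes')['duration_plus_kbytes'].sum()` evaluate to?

5602

sort by duration descending:
  country  action  duration  kbytes
4      DE    view       600    2927
0      CA    view       560    2150
1      JP    view       489    2183
5      DE   share       473    1549
7      UK  logout       472    2213
2      JP     buy       366    2551
6      DE   share       304    3123
3      IN     buy        93    4252
drop duplicate action (keep=first):
  country  action  duration  kbytes
4      DE    view       600    2927
5      DE   share       473    1549
7      UK  logout       472    2213
2      JP     buy       366    2551
add column duration_plus_kbytes = t['duration'] + t['kbytes']:
  country  action  duration  kbytes  duration_plus_kbytes
4      DE    view       600    2927                  3527
5      DE   share       473    1549                  2022
7      UK  logout       472    2213                  2685
2      JP     buy       366    2551                  2917
filter rows where kbytes <= 2551:
  country  action  duration  kbytes  duration_plus_kbytes
5      DE   share       473    1549                  2022
7      UK  logout       472    2213                  2685
2      JP     buy       366    2551                  2917
take 2 rows with largest kbytes:
  country  action  duration  kbytes  duration_plus_kbytes
2      JP     buy       366    2551                  2917
7      UK  logout       472    2213                  2685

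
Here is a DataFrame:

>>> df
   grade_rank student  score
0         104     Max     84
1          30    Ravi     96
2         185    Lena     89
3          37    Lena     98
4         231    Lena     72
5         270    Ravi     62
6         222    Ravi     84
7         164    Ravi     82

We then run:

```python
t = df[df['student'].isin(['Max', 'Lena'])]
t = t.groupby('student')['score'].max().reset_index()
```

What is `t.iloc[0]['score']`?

98

filter rows where student in ['Max', 'Lena']:
   grade_rank student  score
0         104     Max     84
2         185    Lena     89
3          37    Lena     98
4         231    Lena     72
group by student, max of score:
student
Lena    98
Max     84
Name: score, dtype: int64
reset_index():
  student  score
0    Lena     98
1     Max     84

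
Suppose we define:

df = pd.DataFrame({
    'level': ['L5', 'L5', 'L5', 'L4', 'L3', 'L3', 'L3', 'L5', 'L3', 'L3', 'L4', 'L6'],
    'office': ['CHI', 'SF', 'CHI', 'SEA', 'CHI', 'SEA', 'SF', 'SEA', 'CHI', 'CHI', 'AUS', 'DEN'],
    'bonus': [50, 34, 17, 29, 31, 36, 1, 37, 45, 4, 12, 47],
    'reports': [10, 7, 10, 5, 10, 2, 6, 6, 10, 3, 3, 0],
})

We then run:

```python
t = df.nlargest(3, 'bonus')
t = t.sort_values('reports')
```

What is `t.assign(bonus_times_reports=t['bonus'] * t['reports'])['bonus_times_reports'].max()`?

500

take 3 rows with largest bonus:
   level office  bonus  reports
0     L5    CHI     50       10
11    L6    DEN     47        0
8     L3    CHI     45       10
sort by reports:
   level office  bonus  reports
11    L6    DEN     47        0
0     L5    CHI     50       10
8     L3    CHI     45       10
add column bonus_times_reports = t['bonus'] * t['reports']:
   level office  bonus  reports  bonus_times_reports
11    L6    DEN     47        0                    0
0     L5    CHI     50       10                  500
8     L3    CHI     45       10                  450
So max() = 500.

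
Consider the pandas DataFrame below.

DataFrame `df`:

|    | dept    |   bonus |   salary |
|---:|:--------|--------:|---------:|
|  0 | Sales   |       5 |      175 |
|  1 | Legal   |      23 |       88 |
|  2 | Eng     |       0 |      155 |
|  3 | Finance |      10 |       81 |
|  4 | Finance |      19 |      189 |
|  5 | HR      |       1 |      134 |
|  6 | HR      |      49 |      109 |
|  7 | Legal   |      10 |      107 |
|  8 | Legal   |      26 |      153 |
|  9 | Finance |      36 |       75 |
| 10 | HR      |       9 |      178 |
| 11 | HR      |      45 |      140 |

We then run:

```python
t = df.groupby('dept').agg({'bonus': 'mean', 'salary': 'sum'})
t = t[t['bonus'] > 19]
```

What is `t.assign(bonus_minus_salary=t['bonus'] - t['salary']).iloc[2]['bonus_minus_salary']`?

-328.333333333

group by dept: mean(bonus), sum(salary):
             bonus  salary
dept                      
Eng       0.000000     155
Finance  21.666667     345
HR       26.000000     561
Legal    19.666667     348
Sales     5.000000     175
filter rows where bonus > 19:
             bonus  salary
dept                      
Finance  21.666667     345
HR       26.000000     561
Legal    19.666667     348
add column bonus_minus_salary = t['bonus'] - t['salary']:
             bonus  salary  bonus_minus_salary
dept                                          
Finance  21.666667     345         -323.333333
HR       26.000000     561         -535.000000
Legal    19.666667     348         -328.333333
Hence -328.333333333.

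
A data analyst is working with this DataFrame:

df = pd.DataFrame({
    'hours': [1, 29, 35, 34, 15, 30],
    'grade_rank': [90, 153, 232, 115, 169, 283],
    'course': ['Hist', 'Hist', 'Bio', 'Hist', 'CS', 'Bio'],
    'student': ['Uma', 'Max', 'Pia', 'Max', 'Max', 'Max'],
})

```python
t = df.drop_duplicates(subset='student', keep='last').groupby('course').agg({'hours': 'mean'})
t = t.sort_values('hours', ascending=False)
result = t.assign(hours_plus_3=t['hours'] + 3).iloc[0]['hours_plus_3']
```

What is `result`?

drop duplicate student (keep=last):
   hours  grade_rank course student
0      1          90   Hist     Uma
2     35         232    Bio     Pia
5     30         283    Bio     Max
group by course, mean of hours:
        hours
course       
Bio      32.5
Hist      1.0
sort by hours descending:
        hours
course       
Bio      32.5
Hist      1.0
add column hours_plus_3 = t['hours'] + 3:
        hours  hours_plus_3
course                     
Bio      32.5          35.5
Hist      1.0           4.0
The value at position 0, column 'hours_plus_3' is 35.5.

35.5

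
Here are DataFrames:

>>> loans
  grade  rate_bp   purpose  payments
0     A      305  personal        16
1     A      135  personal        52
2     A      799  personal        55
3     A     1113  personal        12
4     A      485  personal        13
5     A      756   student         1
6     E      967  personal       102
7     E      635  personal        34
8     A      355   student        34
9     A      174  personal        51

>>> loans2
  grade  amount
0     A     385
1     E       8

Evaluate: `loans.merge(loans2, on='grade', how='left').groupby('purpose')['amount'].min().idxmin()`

personal

merge on 'grade' (how='left') → 10 rows:
  grade  rate_bp   purpose  payments  amount
0     A      305  personal        16     385
1     A      135  personal        52     385
2     A      799  personal        55     385
3     A     1113  personal        12     385
4     A      485  personal        13     385
5     A      756   student         1     385
6     E      967  personal       102       8
7     E      635  personal        34       8
8     A      355   student        34     385
9     A      174  personal        51     385
group by purpose, min of amount:
purpose
personal      8
student     385
Name: amount, dtype: int64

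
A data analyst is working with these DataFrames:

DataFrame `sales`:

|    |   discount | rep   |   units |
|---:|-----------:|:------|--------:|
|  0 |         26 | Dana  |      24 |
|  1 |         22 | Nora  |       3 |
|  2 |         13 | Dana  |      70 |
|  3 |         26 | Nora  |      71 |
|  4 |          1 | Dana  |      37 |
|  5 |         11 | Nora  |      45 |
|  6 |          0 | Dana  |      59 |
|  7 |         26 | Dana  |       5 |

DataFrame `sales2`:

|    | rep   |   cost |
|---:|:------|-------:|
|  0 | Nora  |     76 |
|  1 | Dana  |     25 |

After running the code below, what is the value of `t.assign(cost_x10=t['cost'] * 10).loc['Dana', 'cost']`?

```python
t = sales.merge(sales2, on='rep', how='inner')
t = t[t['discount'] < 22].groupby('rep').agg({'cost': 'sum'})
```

merge on 'rep' (how='inner') → 8 rows:
   discount   rep  units  cost
0        26  Dana     24    25
1        22  Nora      3    76
2        13  Dana     70    25
3        26  Nora     71    76
4         1  Dana     37    25
5        11  Nora     45    76
6         0  Dana     59    25
7        26  Dana      5    25
filter rows where discount < 22:
   discount   rep  units  cost
2        13  Dana     70    25
4         1  Dana     37    25
5        11  Nora     45    76
6         0  Dana     59    25
group by rep, sum of cost:
      cost
rep       
Dana    75
Nora    76
add column cost_x10 = t['cost'] * 10:
      cost  cost_x10
rep                 
Dana    75       750
Nora    76       760
The value at row 'Dana', column 'cost' is 75.

75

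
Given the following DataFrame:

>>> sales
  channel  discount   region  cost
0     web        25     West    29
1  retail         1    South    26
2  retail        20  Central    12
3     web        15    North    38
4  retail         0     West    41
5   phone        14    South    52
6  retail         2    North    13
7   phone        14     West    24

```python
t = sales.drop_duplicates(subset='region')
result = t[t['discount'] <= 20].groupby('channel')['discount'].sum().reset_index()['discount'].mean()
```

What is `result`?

18.0

drop duplicate region (keep=first):
  channel  discount   region  cost
0     web        25     West    29
1  retail         1    South    26
2  retail        20  Central    12
3     web        15    North    38
filter rows where discount <= 20:
  channel  discount   region  cost
1  retail         1    South    26
2  retail        20  Central    12
3     web        15    North    38
group by channel, sum of discount:
channel
retail    21
web       15
Name: discount, dtype: int64
reset_index():
  channel  discount
0  retail        21
1     web        15
Taking the mean of column 'discount' gives 18.0.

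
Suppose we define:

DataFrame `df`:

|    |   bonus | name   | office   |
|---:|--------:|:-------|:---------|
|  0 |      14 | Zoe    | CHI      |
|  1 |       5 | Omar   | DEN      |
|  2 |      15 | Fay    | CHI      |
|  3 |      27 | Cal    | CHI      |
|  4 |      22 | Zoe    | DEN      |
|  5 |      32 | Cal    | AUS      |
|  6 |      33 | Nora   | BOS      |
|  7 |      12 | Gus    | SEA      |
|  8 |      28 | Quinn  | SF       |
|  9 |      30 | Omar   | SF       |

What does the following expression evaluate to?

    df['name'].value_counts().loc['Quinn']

1

value_counts of name:
name
Zoe      2
Omar     2
Cal      2
Fay      1
Nora     1
Gus      1
Quinn    1
Name: count, dtype: int64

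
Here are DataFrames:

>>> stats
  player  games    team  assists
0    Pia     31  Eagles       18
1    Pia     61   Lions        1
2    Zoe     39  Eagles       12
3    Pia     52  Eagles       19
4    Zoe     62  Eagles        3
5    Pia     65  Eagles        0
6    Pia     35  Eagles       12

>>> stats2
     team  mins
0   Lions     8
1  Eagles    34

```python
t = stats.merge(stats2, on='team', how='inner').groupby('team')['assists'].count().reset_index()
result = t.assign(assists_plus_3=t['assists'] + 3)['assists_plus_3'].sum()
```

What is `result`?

merge on 'team' (how='inner') → 7 rows:
  player  games    team  assists  mins
0    Pia     31  Eagles       18    34
1    Pia     61   Lions        1     8
2    Zoe     39  Eagles       12    34
3    Pia     52  Eagles       19    34
4    Zoe     62  Eagles        3    34
5    Pia     65  Eagles        0    34
6    Pia     35  Eagles       12    34
group by team, count of assists:
team
Eagles    6
Lions     1
Name: assists, dtype: int64
reset_index():
     team  assists
0  Eagles        6
1   Lions        1
add column assists_plus_3 = t['assists'] + 3:
     team  assists  assists_plus_3
0  Eagles        6               9
1   Lions        1               4

13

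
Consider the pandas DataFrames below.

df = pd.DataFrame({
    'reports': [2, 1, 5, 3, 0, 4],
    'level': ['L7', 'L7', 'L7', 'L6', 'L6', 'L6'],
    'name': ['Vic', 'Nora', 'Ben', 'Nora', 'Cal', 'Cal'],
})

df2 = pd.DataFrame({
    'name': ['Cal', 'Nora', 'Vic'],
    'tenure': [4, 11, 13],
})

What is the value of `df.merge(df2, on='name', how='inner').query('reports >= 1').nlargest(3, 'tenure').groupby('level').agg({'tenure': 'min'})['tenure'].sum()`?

merge on 'name' (how='inner') → 5 rows:
   reports level  name  tenure
0        2    L7   Vic      13
1        1    L7  Nora      11
2        3    L6  Nora      11
3        0    L6   Cal       4
4        4    L6   Cal       4
filter rows where reports >= 1:
   reports level  name  tenure
0        2    L7   Vic      13
1        1    L7  Nora      11
2        3    L6  Nora      11
4        4    L6   Cal       4
take 3 rows with largest tenure:
   reports level  name  tenure
0        2    L7   Vic      13
1        1    L7  Nora      11
2        3    L6  Nora      11
group by level, min of tenure:
       tenure
level        
L6         11
L7         11
The sum of column 'tenure' is 22.

22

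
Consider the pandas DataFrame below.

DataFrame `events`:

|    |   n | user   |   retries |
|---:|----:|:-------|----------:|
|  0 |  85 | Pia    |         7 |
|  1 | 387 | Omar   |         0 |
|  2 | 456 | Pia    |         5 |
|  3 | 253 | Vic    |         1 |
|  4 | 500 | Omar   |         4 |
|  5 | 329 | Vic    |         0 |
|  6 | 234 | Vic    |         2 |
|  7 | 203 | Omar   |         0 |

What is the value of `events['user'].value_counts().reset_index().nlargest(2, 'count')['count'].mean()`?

value_counts of user:
user
Omar    3
Vic     3
Pia     2
Name: count, dtype: int64
reset_index():
   user  count
0  Omar      3
1   Vic      3
2   Pia      2
take 2 rows with largest count:
   user  count
0  Omar      3
1   Vic      3
Taking the mean of column 'count' gives 3.0.

3.0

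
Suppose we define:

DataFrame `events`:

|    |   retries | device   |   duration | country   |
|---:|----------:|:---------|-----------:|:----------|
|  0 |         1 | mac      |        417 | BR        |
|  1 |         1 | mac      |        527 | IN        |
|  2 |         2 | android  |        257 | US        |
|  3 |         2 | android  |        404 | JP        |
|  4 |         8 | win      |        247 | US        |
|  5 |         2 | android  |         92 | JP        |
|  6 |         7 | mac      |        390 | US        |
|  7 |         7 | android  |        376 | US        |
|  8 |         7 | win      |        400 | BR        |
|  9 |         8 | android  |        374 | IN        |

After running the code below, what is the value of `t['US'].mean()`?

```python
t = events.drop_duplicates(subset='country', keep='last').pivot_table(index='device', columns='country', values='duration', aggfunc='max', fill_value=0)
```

drop duplicate country (keep=last):
   retries   device  duration country
5        2  android        92      JP
7        7  android       376      US
8        7      win       400      BR
9        8  android       374      IN
pivot: rows=device, cols=country, max(duration):
country   BR   IN  JP   US
device                    
android    0  374  92  376
win      400    0   0    0
Taking the mean of column 'US' gives 188.0.

188.0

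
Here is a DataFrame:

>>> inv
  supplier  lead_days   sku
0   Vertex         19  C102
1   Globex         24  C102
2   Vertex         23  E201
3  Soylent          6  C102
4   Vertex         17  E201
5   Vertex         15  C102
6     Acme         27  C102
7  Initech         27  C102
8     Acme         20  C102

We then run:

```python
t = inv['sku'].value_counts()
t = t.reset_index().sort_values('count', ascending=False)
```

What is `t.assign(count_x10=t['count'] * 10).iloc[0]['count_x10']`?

70

value_counts of sku:
sku
C102    7
E201    2
Name: count, dtype: int64
reset_index():
    sku  count
0  C102      7
1  E201      2
sort by count descending:
    sku  count
0  C102      7
1  E201      2
add column count_x10 = t['count'] * 10:
    sku  count  count_x10
0  C102      7         70
1  E201      2         20
Then the value at position 0, column 'count_x10': 70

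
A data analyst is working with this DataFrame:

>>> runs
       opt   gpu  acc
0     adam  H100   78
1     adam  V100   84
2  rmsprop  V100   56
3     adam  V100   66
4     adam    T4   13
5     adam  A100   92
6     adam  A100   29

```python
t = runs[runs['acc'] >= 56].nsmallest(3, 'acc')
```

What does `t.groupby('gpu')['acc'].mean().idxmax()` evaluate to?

filter rows where acc >= 56:
       opt   gpu  acc
0     adam  H100   78
1     adam  V100   84
2  rmsprop  V100   56
3     adam  V100   66
5     adam  A100   92
take 3 rows with smallest acc:
       opt   gpu  acc
2  rmsprop  V100   56
3     adam  V100   66
0     adam  H100   78
group by gpu, mean of acc:
gpu
H100    78.0
V100    61.0
Name: acc, dtype: float64

H100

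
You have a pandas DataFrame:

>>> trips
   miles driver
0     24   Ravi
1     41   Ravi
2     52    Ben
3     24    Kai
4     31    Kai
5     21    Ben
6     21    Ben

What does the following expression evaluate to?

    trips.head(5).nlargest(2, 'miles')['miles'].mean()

take first 5 rows:
   miles driver
0     24   Ravi
1     41   Ravi
2     52    Ben
3     24    Kai
4     31    Kai
take 2 rows with largest miles:
   miles driver
2     52    Ben
1     41   Ravi

46.5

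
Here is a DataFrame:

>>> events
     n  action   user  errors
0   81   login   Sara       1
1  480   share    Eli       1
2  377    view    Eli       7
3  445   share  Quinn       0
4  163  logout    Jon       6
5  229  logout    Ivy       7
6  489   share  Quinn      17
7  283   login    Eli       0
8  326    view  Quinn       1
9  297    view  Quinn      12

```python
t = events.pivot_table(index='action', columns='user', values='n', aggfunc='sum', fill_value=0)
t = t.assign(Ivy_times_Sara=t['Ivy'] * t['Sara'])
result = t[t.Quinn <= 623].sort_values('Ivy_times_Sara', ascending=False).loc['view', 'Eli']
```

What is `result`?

pivot: rows=action, cols=user, sum(n):
user    Eli  Ivy  Jon  Quinn  Sara
action                            
login   283    0    0      0    81
logout    0  229  163      0     0
share   480    0    0    934     0
view    377    0    0    623     0
add column Ivy_times_Sara = t['Ivy'] * t['Sara']:
user    Eli  Ivy  Jon  Quinn  Sara  Ivy_times_Sara
action                                            
login   283    0    0      0    81               0
logout    0  229  163      0     0               0
share   480    0    0    934     0               0
view    377    0    0    623     0               0
filter rows where Quinn <= 623:
user    Eli  Ivy  Jon  Quinn  Sara  Ivy_times_Sara
action                                            
login   283    0    0      0    81               0
logout    0  229  163      0     0               0
view    377    0    0    623     0               0
sort by Ivy_times_Sara descending:
user    Eli  Ivy  Jon  Quinn  Sara  Ivy_times_Sara
action                                            
login   283    0    0      0    81               0
logout    0  229  163      0     0               0
view    377    0    0    623     0               0

377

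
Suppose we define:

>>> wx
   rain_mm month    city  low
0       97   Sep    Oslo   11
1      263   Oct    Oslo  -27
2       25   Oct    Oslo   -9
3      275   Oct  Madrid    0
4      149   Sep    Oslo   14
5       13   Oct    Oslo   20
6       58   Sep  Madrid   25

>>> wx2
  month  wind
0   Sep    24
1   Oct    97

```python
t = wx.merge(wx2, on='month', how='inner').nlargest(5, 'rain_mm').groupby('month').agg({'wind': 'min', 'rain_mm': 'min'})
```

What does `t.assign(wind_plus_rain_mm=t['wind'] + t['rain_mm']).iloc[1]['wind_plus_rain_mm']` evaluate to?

82

merge on 'month' (how='inner') → 7 rows:
   rain_mm month    city  low  wind
0       97   Sep    Oslo   11    24
1      263   Oct    Oslo  -27    97
2       25   Oct    Oslo   -9    97
3      275   Oct  Madrid    0    97
4      149   Sep    Oslo   14    24
5       13   Oct    Oslo   20    97
6       58   Sep  Madrid   25    24
take 5 rows with largest rain_mm:
   rain_mm month    city  low  wind
3      275   Oct  Madrid    0    97
1      263   Oct    Oslo  -27    97
4      149   Sep    Oslo   14    24
0       97   Sep    Oslo   11    24
6       58   Sep  Madrid   25    24
group by month: min(wind), min(rain_mm):
       wind  rain_mm
month               
Oct      97      263
Sep      24       58
add column wind_plus_rain_mm = t['wind'] + t['rain_mm']:
       wind  rain_mm  wind_plus_rain_mm
month                                  
Oct      97      263                360
Sep      24       58                 82
Then the value at position 1, column 'wind_plus_rain_mm': 82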